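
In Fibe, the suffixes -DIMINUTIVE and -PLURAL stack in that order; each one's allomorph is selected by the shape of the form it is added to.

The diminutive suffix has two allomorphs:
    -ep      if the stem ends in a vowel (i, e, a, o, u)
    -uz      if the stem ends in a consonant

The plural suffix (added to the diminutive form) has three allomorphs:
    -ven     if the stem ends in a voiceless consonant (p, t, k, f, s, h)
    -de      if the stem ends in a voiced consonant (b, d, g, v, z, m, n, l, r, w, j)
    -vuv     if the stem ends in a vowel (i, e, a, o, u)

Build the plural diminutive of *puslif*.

puslifuzde

*puslif* — final sound /f/ (a consonant) → -uz → *puslifuz*.
The final sound of the diminutive form *puslifuz* is /z/, which is a voiced consonant, so the plural suffix is -de, giving *puslifuzde*.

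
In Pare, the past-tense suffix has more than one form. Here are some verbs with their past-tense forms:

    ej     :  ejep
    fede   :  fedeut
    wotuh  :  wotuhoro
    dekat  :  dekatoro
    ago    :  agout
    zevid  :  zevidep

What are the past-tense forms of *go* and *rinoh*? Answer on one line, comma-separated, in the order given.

The suffix is conditioned by the final sound: -oro when the stem ends in a voiceless consonant (*wotuh*, *dekat*); -ep when the stem ends in a voiced consonant (*ej*, *zevid*); -ut when the stem ends in a vowel (*fede*, *ago*).
Since the final sound of *go* is /o/ (a vowel), it takes -ut, giving *gout*.
Since the final sound of *rinoh* is /h/ (a voiceless consonant), it takes -oro, giving *rinohoro*.

gout, rinohoro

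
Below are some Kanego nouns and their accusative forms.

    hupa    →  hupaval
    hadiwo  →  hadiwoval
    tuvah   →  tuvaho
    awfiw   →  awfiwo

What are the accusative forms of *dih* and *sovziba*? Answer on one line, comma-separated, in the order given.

The suffix is conditioned by the final sound: -o when the stem ends in a consonant (*tuvah*, *awfiw*); -val when the stem ends in a vowel (*hupa*, *hadiwo*).
*dih*: final sound = /h/, a consonant → -o → *diho*.
The final sound of *sovziba* is /a/, which is a vowel, so the suffix is -val, giving *sovzibaval*.

diho, sovzibaval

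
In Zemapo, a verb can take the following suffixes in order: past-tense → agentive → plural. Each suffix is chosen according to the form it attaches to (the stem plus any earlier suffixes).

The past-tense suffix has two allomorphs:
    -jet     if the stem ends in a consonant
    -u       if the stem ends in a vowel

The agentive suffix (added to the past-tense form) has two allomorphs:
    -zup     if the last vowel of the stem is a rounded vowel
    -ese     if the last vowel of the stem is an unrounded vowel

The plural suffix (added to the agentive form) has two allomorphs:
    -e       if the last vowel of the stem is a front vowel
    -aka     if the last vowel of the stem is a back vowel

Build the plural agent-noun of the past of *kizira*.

The final sound of *kizira* is /a/, which is a vowel, so the past-tense suffix is -u, giving *kizirau*.
Since the last vowel of the past-tense form *kizirau* is /u/ (a rounded vowel), it takes -zup, giving *kizirauzup*.
Since the last vowel of the agentive form *kizirauzup* is /u/ (a back vowel), it takes -aka, giving *kizirauzupaka*.

kizirauzupaka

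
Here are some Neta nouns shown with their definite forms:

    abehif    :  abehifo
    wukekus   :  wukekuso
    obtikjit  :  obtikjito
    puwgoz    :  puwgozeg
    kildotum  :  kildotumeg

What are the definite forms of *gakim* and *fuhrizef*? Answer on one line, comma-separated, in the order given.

gakimeg, fuhrizefo

The pattern is voicing of the final consonant: -o when the stem ends in a voiceless consonant (*abehif*, *wukekus*, *obtikjit*); -eg when the stem ends in a voiced consonant (*puwgoz*, *kildotum*).
Since the final consonant of *gakim* is /m/ (voiced), it takes -eg, giving *gakimeg*.
The final consonant of *fuhrizef* is /f/, which is voiceless, so the suffix is -o, giving *fuhrizefo*.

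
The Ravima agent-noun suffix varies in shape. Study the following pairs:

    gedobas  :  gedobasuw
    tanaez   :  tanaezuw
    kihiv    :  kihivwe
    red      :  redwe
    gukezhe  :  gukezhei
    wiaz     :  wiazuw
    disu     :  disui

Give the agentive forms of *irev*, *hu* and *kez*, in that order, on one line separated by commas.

The pattern is sibilance of the final sound: -uw when the stem ends in a sibilant (*gedobas*, *tanaez*, *wiaz*); -we when the stem ends in a non-sibilant consonant (*kihiv*, *red*); -i when the stem ends in a vowel (*gukezhe*, *disu*).
*irev* — final sound /v/ (a non-sibilant consonant) → -we → *irevwe*.
*hu*: final sound = /u/, a vowel → -i → *hui*.
The final sound of *kez* is /z/, which is a sibilant, so the suffix is -uw, giving *kezuw*.

irevwe, hui, kezuw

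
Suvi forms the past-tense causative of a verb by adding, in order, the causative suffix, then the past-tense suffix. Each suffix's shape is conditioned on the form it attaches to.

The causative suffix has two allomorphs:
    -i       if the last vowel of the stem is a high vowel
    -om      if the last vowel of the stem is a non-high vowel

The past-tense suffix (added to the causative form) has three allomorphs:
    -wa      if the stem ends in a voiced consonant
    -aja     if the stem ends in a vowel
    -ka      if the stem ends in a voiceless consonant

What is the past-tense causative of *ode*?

*ode* — last vowel /e/ (a non-high vowel) → -om → *odeom*.
Since the final sound of the causative form *odeom* is /m/ (a voiced consonant), it takes -wa, giving *odeomwa*.

odeomwa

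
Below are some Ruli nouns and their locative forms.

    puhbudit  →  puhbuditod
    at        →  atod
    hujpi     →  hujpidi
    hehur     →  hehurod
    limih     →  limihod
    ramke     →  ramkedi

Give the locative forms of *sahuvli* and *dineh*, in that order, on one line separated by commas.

Looking at the final sound of each stem: -od when the stem ends in a consonant (*puhbudit*, *at*, *hehur*, *limih*); -di when the stem ends in a vowel (*hujpi*, *ramke*).
*sahuvli* — final sound /i/ (a vowel) → -di → *sahuvlidi*.
*dineh*: final sound = /h/, a consonant → -od → *dinehod*.

sahuvlidi, dinehod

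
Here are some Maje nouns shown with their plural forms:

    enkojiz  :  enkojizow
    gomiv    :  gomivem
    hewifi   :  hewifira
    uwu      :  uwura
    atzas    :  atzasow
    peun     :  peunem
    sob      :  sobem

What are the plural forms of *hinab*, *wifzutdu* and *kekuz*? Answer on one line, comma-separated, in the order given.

hinabem, wifzutdura, kekuzow

The alternation tracks the final sound of the stem — -ow when the stem ends in a sibilant (*enkojiz*, *atzas*); -em when the stem ends in a non-sibilant consonant (*gomiv*, *peun*, *sob*); -ra when the stem ends in a vowel (*hewifi*, *uwu*).
*hinab*: final sound = /b/, a non-sibilant consonant → -em → *hinabem*.
*wifzutdu*: final sound = /u/, a vowel → -ra → *wifzutdura*.
The final sound of *kekuz* is /z/, which is a sibilant, so the suffix is -ow, giving *kekuzow*.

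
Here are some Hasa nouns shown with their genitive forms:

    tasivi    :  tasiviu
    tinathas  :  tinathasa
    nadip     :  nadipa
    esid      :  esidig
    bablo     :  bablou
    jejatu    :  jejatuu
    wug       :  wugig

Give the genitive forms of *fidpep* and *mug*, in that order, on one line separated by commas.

fidpepa, mugig

The alternation tracks the final sound of the stem — -a when the stem ends in a voiceless consonant (*tinathas*, *nadip*); -ig when the stem ends in a voiced consonant (*esid*, *wug*); -u when the stem ends in a vowel (*tasivi*, *bablo*, *jejatu*).
The final sound of *fidpep* is /p/, which is a voiceless consonant, so the suffix is -a, giving *fidpepa*.
*mug*: final sound = /g/, a voiced consonant → -ig → *mugig*.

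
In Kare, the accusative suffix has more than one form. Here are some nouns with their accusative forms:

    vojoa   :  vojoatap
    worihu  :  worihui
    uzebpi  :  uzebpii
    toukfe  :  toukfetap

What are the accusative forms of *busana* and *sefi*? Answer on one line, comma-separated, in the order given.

The suffix is conditioned by the last vowel: -i when the last vowel of the stem is a high vowel (*worihu*, *uzebpi*); -tap when the last vowel of the stem is a non-high vowel (*vojoa*, *toukfe*).
*busana*: last vowel = /a/, a non-high vowel → -tap → *busanatap*.
*sefi*: last vowel = /i/, a high vowel → -i → *sefii*.

busanatap, sefii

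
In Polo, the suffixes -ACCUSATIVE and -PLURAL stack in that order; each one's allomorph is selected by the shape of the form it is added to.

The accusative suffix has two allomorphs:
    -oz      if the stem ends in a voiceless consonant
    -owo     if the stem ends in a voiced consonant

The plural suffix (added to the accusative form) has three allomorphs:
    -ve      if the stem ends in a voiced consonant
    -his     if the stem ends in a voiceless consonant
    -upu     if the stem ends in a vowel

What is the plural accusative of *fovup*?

The final consonant of *fovup* is /p/, which is voiceless, so the accusative suffix is -oz, giving *fovupoz*.
The accusative form *fovupoz*: final sound = /z/, a voiced consonant → -ve → *fovupozve*.

fovupozve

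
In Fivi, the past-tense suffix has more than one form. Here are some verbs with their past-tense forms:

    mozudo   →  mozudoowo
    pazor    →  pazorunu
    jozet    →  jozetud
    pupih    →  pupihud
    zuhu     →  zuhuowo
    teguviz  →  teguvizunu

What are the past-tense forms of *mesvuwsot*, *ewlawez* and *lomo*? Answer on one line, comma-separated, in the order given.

The alternation tracks the final sound of the stem — -ud when the stem ends in a voiceless consonant (*jozet*, *pupih*); -unu when the stem ends in a voiced consonant (*pazor*, *teguviz*); -owo when the stem ends in a vowel (*mozudo*, *zuhu*).
Since the final sound of *mesvuwsot* is /t/ (a voiceless consonant), it takes -ud, giving *mesvuwsotud*.
*ewlawez* — final sound /z/ (a voiced consonant) → -unu → *ewlawezunu*.
The final sound of *lomo* is /o/, which is a vowel, so the suffix is -owo, giving *lomoowo*.

mesvuwsotud, ewlawezunu, lomoowo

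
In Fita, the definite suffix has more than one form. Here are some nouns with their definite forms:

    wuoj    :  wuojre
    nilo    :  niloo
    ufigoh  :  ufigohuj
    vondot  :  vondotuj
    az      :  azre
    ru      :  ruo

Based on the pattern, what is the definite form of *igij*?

igijre

The alternation tracks the final sound of the stem — -uj when the stem ends in a voiceless consonant (*ufigoh*, *vondot*); -re when the stem ends in a voiced consonant (*wuoj*, *az*); -o when the stem ends in a vowel (*nilo*, *ru*).
*igij*: final sound = /j/, a voiced consonant → -re → *igijre*.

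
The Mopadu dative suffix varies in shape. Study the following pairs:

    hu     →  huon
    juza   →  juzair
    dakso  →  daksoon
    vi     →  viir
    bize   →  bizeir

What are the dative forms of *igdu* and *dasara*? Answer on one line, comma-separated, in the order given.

igduon, dasarair

The pattern is rounding harmony: -on when the last vowel of the stem is a rounded vowel (*hu*, *dakso*); -ir when the last vowel of the stem is an unrounded vowel (*juza*, *vi*, *bize*).
*igdu* — last vowel /u/ (a rounded vowel) → -on → *igduon*.
The last vowel of *dasara* is /a/, which is an unrounded vowel, so the suffix is -ir, giving *dasarair*.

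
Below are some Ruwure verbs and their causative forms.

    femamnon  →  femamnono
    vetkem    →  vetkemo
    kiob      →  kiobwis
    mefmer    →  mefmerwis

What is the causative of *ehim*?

ehimo

The alternation tracks the final consonant of the stem — -o when the stem ends in a nasal (*femamnon*, *vetkem*); -wis when the stem ends in a non-nasal consonant (*kiob*, *mefmer*).
The final consonant of *ehim* is /m/, which is a nasal, so the suffix is -o, giving *ehimo*.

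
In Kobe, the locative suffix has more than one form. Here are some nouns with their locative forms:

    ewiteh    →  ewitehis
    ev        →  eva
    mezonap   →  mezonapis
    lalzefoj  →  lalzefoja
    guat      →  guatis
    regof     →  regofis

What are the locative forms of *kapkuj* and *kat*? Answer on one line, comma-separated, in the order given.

Looking at the final consonant of each stem: -is when the stem ends in a voiceless consonant (*ewiteh*, *mezonap*, *guat*, *regof*); -a when the stem ends in a voiced consonant (*ev*, *lalzefoj*).
Since the final consonant of *kapkuj* is /j/ (voiced), it takes -a, giving *kapkuja*.
*kat*: final consonant = /t/, voiceless → -is → *katis*.

kapkuja, katis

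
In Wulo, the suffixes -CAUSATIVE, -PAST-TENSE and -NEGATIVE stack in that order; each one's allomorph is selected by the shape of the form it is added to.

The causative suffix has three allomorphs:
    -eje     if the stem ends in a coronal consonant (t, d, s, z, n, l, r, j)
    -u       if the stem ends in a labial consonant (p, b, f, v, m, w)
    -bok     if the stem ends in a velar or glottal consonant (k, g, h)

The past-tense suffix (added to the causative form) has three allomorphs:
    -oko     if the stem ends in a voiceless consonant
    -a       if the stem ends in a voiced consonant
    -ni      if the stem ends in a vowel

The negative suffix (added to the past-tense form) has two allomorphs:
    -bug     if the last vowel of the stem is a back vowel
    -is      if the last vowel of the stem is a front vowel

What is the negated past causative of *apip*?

*apip* — final consonant /p/ (labial) → -u → *apipu*.
The final sound of the causative form *apipu* is /u/, which is a vowel, so the past-tense suffix is -ni, giving *apipuni*.
The last vowel of the past-tense form *apipuni* is /i/, which is a front vowel, so the negative suffix is -is, giving *apipuniis*.

apipuniis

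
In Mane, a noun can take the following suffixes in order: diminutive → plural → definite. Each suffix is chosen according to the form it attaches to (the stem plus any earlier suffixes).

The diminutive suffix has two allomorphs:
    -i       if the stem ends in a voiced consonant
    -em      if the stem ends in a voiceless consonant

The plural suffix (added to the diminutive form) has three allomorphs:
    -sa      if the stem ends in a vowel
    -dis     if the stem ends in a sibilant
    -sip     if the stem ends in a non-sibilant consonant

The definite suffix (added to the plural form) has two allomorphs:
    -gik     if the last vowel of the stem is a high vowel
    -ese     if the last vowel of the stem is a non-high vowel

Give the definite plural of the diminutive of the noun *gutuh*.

Since the final consonant of *gutuh* is /h/ (voiceless), it takes -em, giving *gutuhem*.
Since the final sound of the diminutive form *gutuhem* is /m/ (a non-sibilant consonant), it takes -sip, giving *gutuhemsip*.
The plural form *gutuhemsip*: last vowel = /i/, a high vowel → -gik → *gutuhemsipgik*.

gutuhemsipgik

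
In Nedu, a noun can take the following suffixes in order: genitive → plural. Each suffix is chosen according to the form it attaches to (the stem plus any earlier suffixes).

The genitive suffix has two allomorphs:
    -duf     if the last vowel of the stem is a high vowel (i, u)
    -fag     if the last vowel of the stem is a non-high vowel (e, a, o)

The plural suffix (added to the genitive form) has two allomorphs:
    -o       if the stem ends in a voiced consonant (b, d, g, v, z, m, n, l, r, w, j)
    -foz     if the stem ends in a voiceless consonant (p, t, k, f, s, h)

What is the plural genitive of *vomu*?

vomuduffoz

The last vowel of *vomu* is /u/, which is a high vowel, so the genitive suffix is -duf, giving *vomuduf*.
Since the final consonant of the genitive form *vomuduf* is /f/ (voiceless), it takes -foz, giving *vomuduffoz*.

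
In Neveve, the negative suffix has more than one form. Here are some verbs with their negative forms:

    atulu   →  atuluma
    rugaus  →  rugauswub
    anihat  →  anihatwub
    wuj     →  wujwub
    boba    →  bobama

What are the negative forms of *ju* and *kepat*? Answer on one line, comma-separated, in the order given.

The suffix is conditioned by the final sound: -wub when the stem ends in a consonant (*rugaus*, *anihat*, *wuj*); -ma when the stem ends in a vowel (*atulu*, *boba*).
*ju* — final sound /u/ (a vowel) → -ma → *juma*.
*kepat* — final sound /t/ (a consonant) → -wub → *kepatwub*.

juma, kepatwub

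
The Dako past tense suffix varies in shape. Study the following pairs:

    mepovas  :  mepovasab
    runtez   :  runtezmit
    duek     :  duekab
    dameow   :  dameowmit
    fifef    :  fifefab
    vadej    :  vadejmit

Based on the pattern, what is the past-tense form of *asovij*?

Looking at the final consonant of each stem: -ab when the stem ends in a voiceless consonant (*mepovas*, *duek*, *fifef*); -mit when the stem ends in a voiced consonant (*runtez*, *dameow*, *vadej*).
*asovij*: final consonant = /j/, voiced → -mit → *asovijmit*.

asovijmit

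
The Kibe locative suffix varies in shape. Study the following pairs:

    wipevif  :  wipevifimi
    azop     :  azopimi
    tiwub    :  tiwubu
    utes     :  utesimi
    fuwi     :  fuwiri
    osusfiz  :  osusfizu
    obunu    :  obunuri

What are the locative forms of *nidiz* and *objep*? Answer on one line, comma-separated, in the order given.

nidizu, objepimi

The suffix is conditioned by the final sound: -imi when the stem ends in a voiceless consonant (*wipevif*, *azop*, *utes*); -u when the stem ends in a voiced consonant (*tiwub*, *osusfiz*); -ri when the stem ends in a vowel (*fuwi*, *obunu*).
*nidiz*: final sound = /z/, a voiced consonant → -u → *nidizu*.
Since the final sound of *objep* is /p/ (a voiceless consonant), it takes -imi, giving *objepimi*.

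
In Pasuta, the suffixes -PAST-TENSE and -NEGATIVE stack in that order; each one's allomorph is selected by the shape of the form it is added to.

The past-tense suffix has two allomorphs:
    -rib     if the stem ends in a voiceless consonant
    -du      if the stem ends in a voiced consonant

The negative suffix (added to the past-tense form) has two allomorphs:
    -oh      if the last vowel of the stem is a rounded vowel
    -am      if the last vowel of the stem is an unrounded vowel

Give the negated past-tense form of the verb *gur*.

gurduoh

*gur*: final consonant = /r/, voiced → -du → *gurdu*.
The past-tense form *gurdu* — last vowel /u/ (a rounded vowel) → -oh → *gurduoh*.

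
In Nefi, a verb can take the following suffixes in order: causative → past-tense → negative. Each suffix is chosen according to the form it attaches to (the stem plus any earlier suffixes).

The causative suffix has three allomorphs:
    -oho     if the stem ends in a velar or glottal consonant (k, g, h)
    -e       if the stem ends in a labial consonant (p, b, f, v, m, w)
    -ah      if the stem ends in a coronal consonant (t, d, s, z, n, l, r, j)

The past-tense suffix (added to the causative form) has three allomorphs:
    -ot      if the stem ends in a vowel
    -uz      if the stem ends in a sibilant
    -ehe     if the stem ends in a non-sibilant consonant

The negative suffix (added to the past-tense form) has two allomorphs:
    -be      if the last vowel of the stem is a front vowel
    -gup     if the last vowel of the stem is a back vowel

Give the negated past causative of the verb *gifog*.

Since the final consonant of *gifog* is /g/ (velar/glottal), it takes -oho, giving *gifogoho*.
The final sound of the causative form *gifogoho* is /o/, which is a vowel, so the past-tense suffix is -ot, giving *gifogohoot*.
The last vowel of the past-tense form *gifogohoot* is /o/, which is a back vowel, so the negative suffix is -gup, giving *gifogohootgup*.

gifogohootgup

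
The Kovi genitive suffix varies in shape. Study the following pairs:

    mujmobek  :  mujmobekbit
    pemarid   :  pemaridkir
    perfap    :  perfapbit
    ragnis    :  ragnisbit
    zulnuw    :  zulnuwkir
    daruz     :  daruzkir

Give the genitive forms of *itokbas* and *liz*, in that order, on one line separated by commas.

The alternation tracks the final consonant of the stem — -bit when the stem ends in a voiceless consonant (*mujmobek*, *perfap*, *ragnis*); -kir when the stem ends in a voiced consonant (*pemarid*, *zulnuw*, *daruz*).
The final consonant of *itokbas* is /s/, which is voiceless, so the suffix is -bit, giving *itokbasbit*.
Since the final consonant of *liz* is /z/ (voiced), it takes -kir, giving *lizkir*.

itokbasbit, lizkir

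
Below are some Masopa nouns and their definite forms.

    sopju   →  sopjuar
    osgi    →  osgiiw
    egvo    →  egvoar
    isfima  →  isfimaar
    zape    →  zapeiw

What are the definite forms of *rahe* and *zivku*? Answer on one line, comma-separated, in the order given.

raheiw, zivkuar

The alternation tracks the last vowel of the stem — -iw when the last vowel of the stem is a front vowel (*osgi*, *zape*); -ar when the last vowel of the stem is a back vowel (*sopju*, *egvo*, *isfima*).
Since the last vowel of *rahe* is /e/ (a front vowel), it takes -iw, giving *raheiw*.
The last vowel of *zivku* is /u/, which is a back vowel, so the suffix is -ar, giving *zivkuar*.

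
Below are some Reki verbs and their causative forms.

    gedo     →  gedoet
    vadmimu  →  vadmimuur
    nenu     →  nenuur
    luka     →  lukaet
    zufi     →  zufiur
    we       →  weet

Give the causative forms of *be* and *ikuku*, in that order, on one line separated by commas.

The pattern is height harmony: -ur when the last vowel of the stem is a high vowel (*vadmimu*, *nenu*, *zufi*); -et when the last vowel of the stem is a non-high vowel (*gedo*, *luka*, *we*).
*be* — last vowel /e/ (a non-high vowel) → -et → *beet*.
*ikuku*: last vowel = /u/, a high vowel → -ur → *ikukuur*.

beet, ikukuur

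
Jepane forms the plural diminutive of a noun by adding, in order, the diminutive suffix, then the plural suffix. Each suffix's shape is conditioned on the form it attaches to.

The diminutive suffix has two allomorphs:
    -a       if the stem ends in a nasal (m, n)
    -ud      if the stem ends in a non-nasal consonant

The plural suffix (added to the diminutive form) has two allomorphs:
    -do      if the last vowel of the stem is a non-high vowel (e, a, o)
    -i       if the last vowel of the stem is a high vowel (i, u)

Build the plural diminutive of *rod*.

*rod* — final consonant /d/ (non-nasal) → -ud → *rodud*.
The last vowel of the diminutive form *rodud* is /u/, which is a high vowel, so the plural suffix is -i, giving *rodudi*.

rodudi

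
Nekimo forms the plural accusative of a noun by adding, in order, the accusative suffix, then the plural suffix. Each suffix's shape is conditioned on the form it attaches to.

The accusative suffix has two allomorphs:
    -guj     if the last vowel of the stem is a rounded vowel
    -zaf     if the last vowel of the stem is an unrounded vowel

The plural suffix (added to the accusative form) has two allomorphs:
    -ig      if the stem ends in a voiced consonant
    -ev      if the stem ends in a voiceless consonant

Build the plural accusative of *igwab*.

*igwab*: last vowel = /a/, an unrounded vowel → -zaf → *igwabzaf*.
Since the final consonant of the accusative form *igwabzaf* is /f/ (voiceless), it takes -ev, giving *igwabzafev*.

igwabzafev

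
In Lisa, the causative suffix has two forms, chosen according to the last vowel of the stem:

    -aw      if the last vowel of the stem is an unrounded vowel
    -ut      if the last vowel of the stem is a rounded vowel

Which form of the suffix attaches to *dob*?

The last vowel of *dob* is /o/, which is a rounded vowel, so the suffix is -ut.

-ut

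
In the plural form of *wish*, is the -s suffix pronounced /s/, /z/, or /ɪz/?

The stem *wish* ends in a sibilant (/s, z, ʃ, ʒ, tʃ, dʒ/).
The plural suffix surfaces as /ɪz/ after sibilants, /s/ after other voiceless consonants, and /z/ after other voiced sounds.
So the plural -s on *wish* is pronounced /ɪz/.

/ɪz/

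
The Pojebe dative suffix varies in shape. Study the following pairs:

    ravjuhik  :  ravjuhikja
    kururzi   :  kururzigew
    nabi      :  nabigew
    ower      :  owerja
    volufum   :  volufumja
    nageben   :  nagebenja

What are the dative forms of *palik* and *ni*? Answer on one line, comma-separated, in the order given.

Looking at the final sound of each stem: -ja when the stem ends in a consonant (*ravjuhik*, *ower*, *volufum*, *nageben*); -gew when the stem ends in a vowel (*kururzi*, *nabi*).
*palik* — final sound /k/ (a consonant) → -ja → *palikja*.
Since the final sound of *ni* is /i/ (a vowel), it takes -gew, giving *nigew*.

palikja, nigew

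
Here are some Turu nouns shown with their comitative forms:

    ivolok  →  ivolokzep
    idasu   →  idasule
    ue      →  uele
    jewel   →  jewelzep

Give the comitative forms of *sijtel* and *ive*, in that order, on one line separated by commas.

sijtelzep, ivele

The suffix is conditioned by the final sound: -zep when the stem ends in a consonant (*ivolok*, *jewel*); -le when the stem ends in a vowel (*idasu*, *ue*).
*sijtel* — final sound /l/ (a consonant) → -zep → *sijtelzep*.
Since the final sound of *ive* is /e/ (a vowel), it takes -le, giving *ivele*.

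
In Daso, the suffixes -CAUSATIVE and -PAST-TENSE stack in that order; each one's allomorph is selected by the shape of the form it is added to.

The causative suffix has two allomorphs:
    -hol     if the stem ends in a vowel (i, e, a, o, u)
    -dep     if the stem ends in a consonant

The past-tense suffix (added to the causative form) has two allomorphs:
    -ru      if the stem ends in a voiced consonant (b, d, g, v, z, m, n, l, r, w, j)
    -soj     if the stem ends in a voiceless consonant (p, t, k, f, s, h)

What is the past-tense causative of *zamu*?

zamuholru

*zamu*: final sound = /u/, a vowel → -hol → *zamuhol*.
The final consonant of the causative form *zamuhol* is /l/, which is voiced, so the past-tense suffix is -ru, giving *zamuholru*.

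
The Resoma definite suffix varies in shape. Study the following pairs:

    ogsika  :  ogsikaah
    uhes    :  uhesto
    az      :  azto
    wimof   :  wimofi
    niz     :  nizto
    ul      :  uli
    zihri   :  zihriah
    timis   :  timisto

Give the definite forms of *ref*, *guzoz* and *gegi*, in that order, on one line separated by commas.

refi, guzozto, gegiah

The suffix is conditioned by the final sound: -to when the stem ends in a sibilant (*uhes*, *az*, *niz*, *timis*); -i when the stem ends in a non-sibilant consonant (*wimof*, *ul*); -ah when the stem ends in a vowel (*ogsika*, *zihri*).
Since the final sound of *ref* is /f/ (a non-sibilant consonant), it takes -i, giving *refi*.
*guzoz* — final sound /z/ (a sibilant) → -to → *guzozto*.
*gegi* — final sound /i/ (a vowel) → -ah → *gegiah*.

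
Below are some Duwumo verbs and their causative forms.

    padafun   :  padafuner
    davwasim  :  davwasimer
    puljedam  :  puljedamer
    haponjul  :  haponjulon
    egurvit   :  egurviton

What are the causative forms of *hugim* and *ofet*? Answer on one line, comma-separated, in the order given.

Looking at the final consonant of each stem: -er when the stem ends in a nasal (*padafun*, *davwasim*, *puljedam*); -on when the stem ends in a non-nasal consonant (*haponjul*, *egurvit*).
Since the final consonant of *hugim* is /m/ (a nasal), it takes -er, giving *hugimer*.
Since the final consonant of *ofet* is /t/ (non-nasal), it takes -on, giving *ofeton*.

hugimer, ofeton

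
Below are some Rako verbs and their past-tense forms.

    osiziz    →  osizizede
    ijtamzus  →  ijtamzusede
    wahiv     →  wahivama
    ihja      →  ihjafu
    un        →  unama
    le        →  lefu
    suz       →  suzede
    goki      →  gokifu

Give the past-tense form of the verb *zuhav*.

zuhavama

The pattern is sibilance of the final sound: -ede when the stem ends in a sibilant (*osiziz*, *ijtamzus*, *suz*); -ama when the stem ends in a non-sibilant consonant (*wahiv*, *un*); -fu when the stem ends in a vowel (*ihja*, *le*, *goki*).
The final sound of *zuhav* is /v/, which is a non-sibilant consonant, so the suffix is -ama, giving *zuhavama*.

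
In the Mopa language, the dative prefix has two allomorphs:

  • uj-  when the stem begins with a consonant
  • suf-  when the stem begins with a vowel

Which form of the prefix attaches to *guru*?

The first sound of *guru* is /g/, which is a consonant, so the prefix is uj-.

uj-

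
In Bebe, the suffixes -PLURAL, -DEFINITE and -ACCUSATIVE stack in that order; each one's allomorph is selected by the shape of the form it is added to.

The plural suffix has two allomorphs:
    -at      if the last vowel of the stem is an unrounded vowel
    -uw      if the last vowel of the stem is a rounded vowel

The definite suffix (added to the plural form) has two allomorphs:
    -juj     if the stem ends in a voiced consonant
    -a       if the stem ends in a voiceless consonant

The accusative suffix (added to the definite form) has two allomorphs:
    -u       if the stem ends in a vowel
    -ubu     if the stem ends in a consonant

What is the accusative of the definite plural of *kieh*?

The last vowel of *kieh* is /e/, which is an unrounded vowel, so the plural suffix is -at, giving *kiehat*.
The plural form *kiehat*: final consonant = /t/, voiceless → -a → *kiehata*.
The final sound of the definite form *kiehata* is /a/, which is a vowel, so the accusative suffix is -u, giving *kiehatau*.

kiehatau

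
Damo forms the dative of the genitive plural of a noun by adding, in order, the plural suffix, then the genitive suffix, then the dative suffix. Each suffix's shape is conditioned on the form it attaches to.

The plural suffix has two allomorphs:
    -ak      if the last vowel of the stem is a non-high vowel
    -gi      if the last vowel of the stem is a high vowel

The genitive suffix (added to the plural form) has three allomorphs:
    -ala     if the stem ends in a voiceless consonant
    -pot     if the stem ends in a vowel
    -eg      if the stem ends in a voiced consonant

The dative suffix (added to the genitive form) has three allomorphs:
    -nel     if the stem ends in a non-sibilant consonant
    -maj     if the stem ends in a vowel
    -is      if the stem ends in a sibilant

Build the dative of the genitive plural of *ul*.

The last vowel of *ul* is /u/, which is a high vowel, so the plural suffix is -gi, giving *ulgi*.
The plural form *ulgi* — final sound /i/ (a vowel) → -pot → *ulgipot*.
The genitive form *ulgipot* — final sound /t/ (a non-sibilant consonant) → -nel → *ulgipotnel*.

ulgipotnel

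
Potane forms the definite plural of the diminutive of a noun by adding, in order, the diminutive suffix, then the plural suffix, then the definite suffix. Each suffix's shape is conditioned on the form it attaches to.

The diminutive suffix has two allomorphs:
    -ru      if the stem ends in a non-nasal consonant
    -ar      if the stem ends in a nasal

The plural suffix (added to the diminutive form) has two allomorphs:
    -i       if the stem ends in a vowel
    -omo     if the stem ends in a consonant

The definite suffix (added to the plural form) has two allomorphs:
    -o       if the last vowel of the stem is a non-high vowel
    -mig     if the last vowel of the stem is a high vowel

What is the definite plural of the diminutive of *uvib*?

uvibruimig

*uvib*: final consonant = /b/, non-nasal → -ru → *uvibru*.
Since the final sound of the diminutive form *uvibru* is /u/ (a vowel), it takes -i, giving *uvibrui*.
The plural form *uvibrui* — last vowel /i/ (a high vowel) → -mig → *uvibruimig*.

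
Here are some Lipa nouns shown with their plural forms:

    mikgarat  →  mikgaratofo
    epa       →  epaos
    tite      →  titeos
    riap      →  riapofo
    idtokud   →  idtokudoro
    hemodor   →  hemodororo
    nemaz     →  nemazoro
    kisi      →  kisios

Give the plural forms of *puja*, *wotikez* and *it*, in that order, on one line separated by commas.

pujaos, wotikezoro, itofo

The alternation tracks the final sound of the stem — -ofo when the stem ends in a voiceless consonant (*mikgarat*, *riap*); -oro when the stem ends in a voiced consonant (*idtokud*, *hemodor*, *nemaz*); -os when the stem ends in a vowel (*epa*, *tite*, *kisi*).
Since the final sound of *puja* is /a/ (a vowel), it takes -os, giving *pujaos*.
*wotikez* — final sound /z/ (a voiced consonant) → -oro → *wotikezoro*.
Since the final sound of *it* is /t/ (a voiceless consonant), it takes -ofo, giving *itofo*.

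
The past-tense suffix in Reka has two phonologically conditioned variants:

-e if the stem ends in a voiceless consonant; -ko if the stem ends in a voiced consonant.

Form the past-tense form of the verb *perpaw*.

*perpaw*: final consonant = /w/, voiced → -ko → *perpawko*.

perpawko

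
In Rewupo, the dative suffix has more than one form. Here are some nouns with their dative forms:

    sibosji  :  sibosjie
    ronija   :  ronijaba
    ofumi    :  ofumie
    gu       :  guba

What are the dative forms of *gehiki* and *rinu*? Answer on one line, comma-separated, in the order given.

gehikie, rinuba

The suffix is conditioned by the last vowel: -e when the last vowel of the stem is a front vowel (*sibosji*, *ofumi*); -ba when the last vowel of the stem is a back vowel (*ronija*, *gu*).
*gehiki*: last vowel = /i/, a front vowel → -e → *gehikie*.
*rinu*: last vowel = /u/, a back vowel → -ba → *rinuba*.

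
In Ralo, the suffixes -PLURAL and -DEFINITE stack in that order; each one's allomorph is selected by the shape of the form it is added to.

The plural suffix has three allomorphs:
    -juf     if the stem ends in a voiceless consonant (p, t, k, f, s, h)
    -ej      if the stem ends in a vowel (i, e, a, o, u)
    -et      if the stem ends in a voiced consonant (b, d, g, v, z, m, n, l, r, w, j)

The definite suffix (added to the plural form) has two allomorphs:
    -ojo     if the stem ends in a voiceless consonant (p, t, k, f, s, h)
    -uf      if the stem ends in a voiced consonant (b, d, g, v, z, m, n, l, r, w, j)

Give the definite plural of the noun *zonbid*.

zonbidetojo

The final sound of *zonbid* is /d/, which is a voiced consonant, so the plural suffix is -et, giving *zonbidet*.
The plural form *zonbidet* — final consonant /t/ (voiceless) → -ojo → *zonbidetojo*.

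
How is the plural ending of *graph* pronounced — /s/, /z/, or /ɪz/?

/s/

The stem *graph* ends in a voiceless non-sibilant consonant.
The plural suffix surfaces as /ɪz/ after sibilants, /s/ after other voiceless consonants, and /z/ after other voiced sounds.
So the plural -s on *graph* is pronounced /s/.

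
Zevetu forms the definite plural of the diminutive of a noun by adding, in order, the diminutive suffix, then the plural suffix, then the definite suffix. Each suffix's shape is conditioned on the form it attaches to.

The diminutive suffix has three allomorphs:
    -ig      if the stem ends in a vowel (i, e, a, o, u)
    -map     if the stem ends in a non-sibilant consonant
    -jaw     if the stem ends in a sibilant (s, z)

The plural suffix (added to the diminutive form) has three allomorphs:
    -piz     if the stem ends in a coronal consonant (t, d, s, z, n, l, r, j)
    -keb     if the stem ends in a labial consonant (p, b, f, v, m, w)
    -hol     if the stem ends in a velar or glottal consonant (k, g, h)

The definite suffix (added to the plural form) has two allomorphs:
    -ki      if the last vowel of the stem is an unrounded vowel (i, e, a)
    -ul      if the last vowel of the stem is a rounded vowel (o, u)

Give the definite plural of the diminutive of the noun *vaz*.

The final sound of *vaz* is /z/, which is a sibilant, so the diminutive suffix is -jaw, giving *vazjaw*.
Since the final consonant of the diminutive form *vazjaw* is /w/ (labial), it takes -keb, giving *vazjawkeb*.
The last vowel of the plural form *vazjawkeb* is /e/, which is an unrounded vowel, so the definite suffix is -ki, giving *vazjawkebki*.

vazjawkebki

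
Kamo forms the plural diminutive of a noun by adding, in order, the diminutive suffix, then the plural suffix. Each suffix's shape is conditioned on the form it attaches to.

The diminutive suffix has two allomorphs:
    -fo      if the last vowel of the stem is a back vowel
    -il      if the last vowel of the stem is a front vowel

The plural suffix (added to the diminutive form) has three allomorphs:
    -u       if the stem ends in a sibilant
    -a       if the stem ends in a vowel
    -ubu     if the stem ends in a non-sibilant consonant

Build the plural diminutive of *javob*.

javobfoa

The last vowel of *javob* is /o/, which is a back vowel, so the diminutive suffix is -fo, giving *javobfo*.
Since the final sound of the diminutive form *javobfo* is /o/ (a vowel), it takes -a, giving *javobfoa*.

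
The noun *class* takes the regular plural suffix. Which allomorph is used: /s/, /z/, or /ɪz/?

/ɪz/

The stem *class* ends in a sibilant (/s, z, ʃ, ʒ, tʃ, dʒ/).
The plural suffix surfaces as /ɪz/ after sibilants, /s/ after other voiceless consonants, and /z/ after other voiced sounds.
So the plural -s on *class* is pronounced /ɪz/.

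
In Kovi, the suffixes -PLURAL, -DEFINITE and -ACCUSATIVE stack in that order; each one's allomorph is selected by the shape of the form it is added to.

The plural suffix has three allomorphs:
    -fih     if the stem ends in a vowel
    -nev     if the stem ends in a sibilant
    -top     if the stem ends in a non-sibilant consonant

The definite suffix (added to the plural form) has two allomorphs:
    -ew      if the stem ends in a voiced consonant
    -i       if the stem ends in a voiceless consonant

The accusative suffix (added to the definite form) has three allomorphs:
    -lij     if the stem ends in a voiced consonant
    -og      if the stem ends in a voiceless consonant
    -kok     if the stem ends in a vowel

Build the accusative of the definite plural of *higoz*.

Since the final sound of *higoz* is /z/ (a sibilant), it takes -nev, giving *higoznev*.
The final consonant of the plural form *higoznev* is /v/, which is voiced, so the definite suffix is -ew, giving *higoznevew*.
The definite form *higoznevew* — final sound /w/ (a voiced consonant) → -lij → *higoznevewlij*.

higoznevewlij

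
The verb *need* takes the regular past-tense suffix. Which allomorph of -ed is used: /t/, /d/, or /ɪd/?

The stem *need* ends in /t/ or /d/.
The -ed suffix is realized as /ɪd/ after /t, d/; as /t/ after other voiceless consonants; and as /d/ after other voiced sounds.
So -ed on *need* is pronounced /ɪd/.

/ɪd/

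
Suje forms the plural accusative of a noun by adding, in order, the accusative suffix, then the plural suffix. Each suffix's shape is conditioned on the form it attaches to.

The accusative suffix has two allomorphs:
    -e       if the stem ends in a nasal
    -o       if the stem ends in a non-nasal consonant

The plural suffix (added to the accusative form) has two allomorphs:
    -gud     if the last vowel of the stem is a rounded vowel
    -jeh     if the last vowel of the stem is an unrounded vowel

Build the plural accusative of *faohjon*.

The final consonant of *faohjon* is /n/, which is a nasal, so the accusative suffix is -e, giving *faohjone*.
Since the last vowel of the accusative form *faohjone* is /e/ (an unrounded vowel), it takes -jeh, giving *faohjonejeh*.

faohjonejeh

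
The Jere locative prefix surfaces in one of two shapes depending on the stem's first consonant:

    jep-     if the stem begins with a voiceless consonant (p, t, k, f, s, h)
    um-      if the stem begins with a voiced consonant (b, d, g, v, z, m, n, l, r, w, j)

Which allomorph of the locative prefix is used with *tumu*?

The first consonant of *tumu* is /t/, which is voiceless, so the prefix is jep-.

jep-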